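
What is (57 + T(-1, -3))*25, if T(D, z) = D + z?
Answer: 1325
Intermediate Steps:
(57 + T(-1, -3))*25 = (57 + (-1 - 3))*25 = (57 - 4)*25 = 53*25 = 1325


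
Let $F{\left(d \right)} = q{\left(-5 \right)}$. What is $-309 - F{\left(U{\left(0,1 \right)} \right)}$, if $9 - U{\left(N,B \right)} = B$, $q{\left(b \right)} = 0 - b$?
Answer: $-314$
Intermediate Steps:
$q{\left(b \right)} = - b$
$U{\left(N,B \right)} = 9 - B$
$F{\left(d \right)} = 5$ ($F{\left(d \right)} = \left(-1\right) \left(-5\right) = 5$)
$-309 - F{\left(U{\left(0,1 \right)} \right)} = -309 - 5 = -314$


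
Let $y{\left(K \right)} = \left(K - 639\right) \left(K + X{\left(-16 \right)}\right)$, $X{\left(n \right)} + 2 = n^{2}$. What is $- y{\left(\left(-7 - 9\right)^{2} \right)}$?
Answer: $195330$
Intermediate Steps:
$X{\left(n \right)} = -2 + n^{2}$
$y{\left(K \right)} = \left(-639 + K\right) \left(254 + K\right)$ ($y{\left(K \right)} = \left(K - 639\right) \left(K - \left(2 - \left(-16\right)^{2}\right)\right) = \left(-639 + K\right) \left(K + \left(-2 + 256\right)\right) = \left(-639 + K\right) \left(K + 254\right) = \left(-639 + K\right) \left(254 + K\right)$)
$- y{\left(\left(-7 - 9\right)^{2} \right)} = - (-162306 + \left(\left(-7 - 9\right)^{2}\right)^{2} - 385 \left(-7 - 9\right)^{2}) = - (-162306 + \left(\left(-16\right)^{2}\right)^{2} - 385 \left(-16\right)^{2}) = - (-162306 + 256^{2} - 98560) = - (-162306 + 65536 - 98560) = \left(-1\right) \left(-195330\right) = 195330$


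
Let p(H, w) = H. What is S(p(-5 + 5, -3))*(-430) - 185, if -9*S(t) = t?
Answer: -185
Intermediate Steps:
S(t) = -t/9
S(p(-5 + 5, -3))*(-430) - 185 = -(-5 + 5)/9*(-430) - 185 = -1/9*0*(-430) - 185 = 0*(-430) - 185 = 0 - 185 = -185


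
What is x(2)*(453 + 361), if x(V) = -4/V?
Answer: -1628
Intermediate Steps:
x(2)*(453 + 361) = (-4/2)*(453 + 361) = -4*½*814 = -2*814 = -1628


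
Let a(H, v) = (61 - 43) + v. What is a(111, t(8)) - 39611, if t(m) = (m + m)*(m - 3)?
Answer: -39513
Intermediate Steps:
t(m) = 2*m*(-3 + m) (t(m) = (2*m)*(-3 + m) = 2*m*(-3 + m))
a(H, v) = 18 + v
a(111, t(8)) - 39611 = (18 + 2*8*(-3 + 8)) - 39611 = (18 + 2*8*5) - 39611 = (18 + 80) - 39611 = 98 - 39611 = -39513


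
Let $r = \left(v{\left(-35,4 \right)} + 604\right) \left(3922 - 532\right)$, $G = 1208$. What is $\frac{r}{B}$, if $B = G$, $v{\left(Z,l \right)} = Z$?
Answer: $\frac{964455}{604} \approx 1596.8$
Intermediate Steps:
$r = 1928910$ ($r = \left(-35 + 604\right) \left(3922 - 532\right) = 569 \cdot 3390 = 1928910$)
$B = 1208$
$\frac{r}{B} = \frac{1928910}{1208} = 1928910 \cdot \frac{1}{1208} = \frac{964455}{604}$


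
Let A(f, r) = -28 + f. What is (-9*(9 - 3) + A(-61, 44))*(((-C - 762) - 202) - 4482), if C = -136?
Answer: 759330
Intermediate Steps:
(-9*(9 - 3) + A(-61, 44))*(((-C - 762) - 202) - 4482) = (-9*(9 - 3) + (-28 - 61))*(((-1*(-136) - 762) - 202) - 4482) = (-9*6 - 89)*(((136 - 762) - 202) - 4482) = (-54 - 89)*((-626 - 202) - 4482) = -143*(-828 - 4482) = -143*(-5310) = 759330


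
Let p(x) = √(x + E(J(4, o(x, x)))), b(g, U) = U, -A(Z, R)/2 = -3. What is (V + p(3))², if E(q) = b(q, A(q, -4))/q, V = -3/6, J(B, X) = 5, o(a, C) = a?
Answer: 89/20 - √105/5 ≈ 2.4006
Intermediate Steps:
A(Z, R) = 6 (A(Z, R) = -2*(-3) = 6)
V = -½ (V = -3*⅙ = -½ ≈ -0.50000)
E(q) = 6/q
p(x) = √(6/5 + x) (p(x) = √(x + 6/5) = √(6/5 + x))
(V + p(3))² = (-½ + √(30 + 25*3)/5)² = (-½ + √(30 + 75)/5)² = (-½ + √105/5)²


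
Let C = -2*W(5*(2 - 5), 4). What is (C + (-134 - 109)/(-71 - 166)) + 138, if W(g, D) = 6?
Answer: 10035/79 ≈ 127.03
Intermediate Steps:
C = -12 (C = -2*6 = -12)
(C + (-134 - 109)/(-71 - 166)) + 138 = (-12 + (-134 - 109)/(-71 - 166)) + 138 = (-12 - 243/(-237)) + 138 = (-12 - 243*(-1/237)) + 138 = (-12 + 81/79) + 138 = -867/79 + 138 = 10035/79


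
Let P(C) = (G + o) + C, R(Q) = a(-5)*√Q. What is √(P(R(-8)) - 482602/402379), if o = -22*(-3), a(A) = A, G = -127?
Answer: √(-10070629348259 - 1619088596410*I*√2)/402379 ≈ 0.89092 - 7.9368*I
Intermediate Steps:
o = 66
R(Q) = -5*√Q
P(C) = -61 + C (P(C) = (-127 + 66) + C = -61 + C)
√(P(R(-8)) - 482602/402379) = √((-61 - 10*I*√2) - 482602/402379) = √(-25027721/402379 - 10*I*√2)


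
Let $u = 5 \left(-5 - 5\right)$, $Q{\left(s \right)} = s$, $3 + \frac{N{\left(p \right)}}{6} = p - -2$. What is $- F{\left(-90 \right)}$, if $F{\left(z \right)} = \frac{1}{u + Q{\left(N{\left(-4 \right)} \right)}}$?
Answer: $\frac{1}{80} \approx 0.0125$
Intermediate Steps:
$N{\left(p \right)} = -6 + 6 p$ ($N{\left(p \right)} = -18 + 6 \left(p - -2\right) = -18 + 6 \left(p + 2\right) = -18 + 6 \left(2 + p\right) = -18 + \left(12 + 6 p\right) = -6 + 6 p$)
$u = -50$ ($u = 5 \left(-10\right) = -50$)
$F{\left(z \right)} = - \frac{1}{80}$ ($F{\left(z \right)} = \frac{1}{-50 + \left(-6 + 6 \left(-4\right)\right)} = \frac{1}{-50 - 30} = \frac{1}{-80} = - \frac{1}{80}$)
$- F{\left(-90 \right)} = \left(-1\right) \left(- \frac{1}{80}\right) = \frac{1}{80}$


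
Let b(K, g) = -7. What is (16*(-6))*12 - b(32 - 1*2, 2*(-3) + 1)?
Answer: -1145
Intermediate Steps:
(16*(-6))*12 - b(32 - 1*2, 2*(-3) + 1) = (16*(-6))*12 - 1*(-7) = -96*12 + 7 = -1152 + 7 = -1145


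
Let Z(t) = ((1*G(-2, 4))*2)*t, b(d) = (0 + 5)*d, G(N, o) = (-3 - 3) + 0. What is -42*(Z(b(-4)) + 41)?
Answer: -11802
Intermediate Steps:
G(N, o) = -6 (G(N, o) = -6 + 0 = -6)
b(d) = 5*d
Z(t) = -12*t (Z(t) = ((1*(-6))*2)*t = (-6*2)*t = -12*t)
-42*(Z(b(-4)) + 41) = -42*(-60*(-4) + 41) = -42*(-12*(-20) + 41) = -42*(240 + 41) = -42*281 = -11802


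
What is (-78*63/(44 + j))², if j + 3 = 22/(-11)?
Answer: 15876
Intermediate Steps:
j = -5 (j = -3 + 22/(-11) = -3 + 22*(-1/11) = -3 - 2 = -5)
(-78*63/(44 + j))² = (-78*63/(44 - 5))² = (-78/(39*(1/63)))² = (-78/13/21)² = (-78*21/13)² = (-126)² = 15876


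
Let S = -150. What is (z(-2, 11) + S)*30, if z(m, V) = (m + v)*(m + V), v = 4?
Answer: -3960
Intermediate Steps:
z(m, V) = (4 + m)*(V + m) (z(m, V) = (m + 4)*(m + V) = (4 + m)*(V + m))
(z(-2, 11) + S)*30 = (((-2)**2 + 4*11 + 4*(-2) + 11*(-2)) - 150)*30 = ((4 + 44 - 8 - 22) - 150)*30 = (18 - 150)*30 = -132*30 = -3960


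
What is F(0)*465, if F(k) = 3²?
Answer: 4185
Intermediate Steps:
F(k) = 9
F(0)*465 = 9*465 = 4185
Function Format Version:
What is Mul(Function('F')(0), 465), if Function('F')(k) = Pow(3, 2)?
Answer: 4185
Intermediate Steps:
Function('F')(k) = 9
Mul(Function('F')(0), 465) = Mul(9, 465) = 4185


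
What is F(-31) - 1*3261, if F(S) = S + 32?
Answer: -3260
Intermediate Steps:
F(S) = 32 + S
F(-31) - 1*3261 = (32 - 31) - 1*3261 = 1 - 3261 = -3260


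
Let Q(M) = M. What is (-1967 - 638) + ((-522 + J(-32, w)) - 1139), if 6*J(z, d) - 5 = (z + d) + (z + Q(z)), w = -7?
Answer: -12847/3 ≈ -4282.3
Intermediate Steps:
J(z, d) = ⅚ + z/2 + d/6 (J(z, d) = ⅚ + ((z + d) + (z + z))/6 = ⅚ + ((d + z) + 2*z)/6 = ⅚ + (d + 3*z)/6 = ⅚ + (z/2 + d/6) = ⅚ + z/2 + d/6)
(-1967 - 638) + ((-522 + J(-32, w)) - 1139) = (-1967 - 638) + ((-522 + (⅚ + (½)*(-32) + (⅙)*(-7))) - 1139) = -2605 + ((-522 + (⅚ - 16 - 7/6)) - 1139) = -2605 + ((-522 - 49/3) - 1139) = -2605 + (-1615/3 - 1139) = -2605 - 5032/3 = -12847/3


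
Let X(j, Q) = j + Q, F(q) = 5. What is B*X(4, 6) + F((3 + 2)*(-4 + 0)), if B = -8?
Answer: -75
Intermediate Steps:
X(j, Q) = Q + j
B*X(4, 6) + F((3 + 2)*(-4 + 0)) = -8*(6 + 4) + 5 = -8*10 + 5 = -80 + 5 = -75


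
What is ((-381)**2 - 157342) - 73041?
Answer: -85222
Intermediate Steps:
((-381)**2 - 157342) - 73041 = (145161 - 157342) - 73041 = -12181 - 73041 = -85222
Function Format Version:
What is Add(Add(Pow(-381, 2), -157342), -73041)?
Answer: -85222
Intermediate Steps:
Add(Add(Pow(-381, 2), -157342), -73041) = Add(Add(145161, -157342), -73041) = Add(-12181, -73041) = -85222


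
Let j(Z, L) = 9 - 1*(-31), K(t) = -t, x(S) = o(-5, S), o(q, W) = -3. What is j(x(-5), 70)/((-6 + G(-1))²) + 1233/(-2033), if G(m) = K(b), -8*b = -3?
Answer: 1997447/5287833 ≈ 0.37774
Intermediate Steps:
b = 3/8 (b = -⅛*(-3) = 3/8 ≈ 0.37500)
x(S) = -3
G(m) = -3/8 (G(m) = -1*3/8 = -3/8)
j(Z, L) = 40 (j(Z, L) = 9 + 31 = 40)
j(x(-5), 70)/((-6 + G(-1))²) + 1233/(-2033) = 40/((-6 - 3/8)²) + 1233/(-2033) = 40/((-51/8)²) + 1233*(-1/2033) = 40/(2601/64) - 1233/2033 = 40*(64/2601) - 1233/2033 = 2560/2601 - 1233/2033 = 1997447/5287833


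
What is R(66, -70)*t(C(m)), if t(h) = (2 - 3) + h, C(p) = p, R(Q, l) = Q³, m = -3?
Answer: -1149984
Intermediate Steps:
t(h) = -1 + h
R(66, -70)*t(C(m)) = 66³*(-1 - 3) = 287496*(-4) = -1149984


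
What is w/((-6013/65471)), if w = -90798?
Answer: 849233694/859 ≈ 9.8863e+5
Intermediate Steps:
w/((-6013/65471)) = -90798/((-6013/65471)) = -90798/((-6013*1/65471)) = -90798/(-859/9353) = -90798*(-9353/859) = 849233694/859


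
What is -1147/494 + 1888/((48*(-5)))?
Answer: -75497/7410 ≈ -10.189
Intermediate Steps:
-1147/494 + 1888/((48*(-5))) = -1147*1/494 + 1888/(-240) = -1147/494 + 1888*(-1/240) = -1147/494 - 118/15 = -75497/7410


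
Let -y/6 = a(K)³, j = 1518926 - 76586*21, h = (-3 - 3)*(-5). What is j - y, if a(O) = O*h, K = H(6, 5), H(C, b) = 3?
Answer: 4284620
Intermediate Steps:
K = 3
h = 30 (h = -6*(-5) = 30)
j = -89380 (j = 1518926 - 1608306 = -89380)
a(O) = 30*O (a(O) = O*30 = 30*O)
y = -4374000 (y = -6*(30*3)³ = -6*90³ = -6*729000 = -4374000)
j - y = -89380 - 1*(-4374000) = -89380 + 4374000 = 4284620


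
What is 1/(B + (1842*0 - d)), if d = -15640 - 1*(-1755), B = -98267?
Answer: -1/84382 ≈ -1.1851e-5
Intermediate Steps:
d = -13885 (d = -15640 + 1755 = -13885)
1/(B + (1842*0 - d)) = 1/(-98267 + (1842*0 - 1*(-13885))) = 1/(-98267 + (0 + 13885)) = 1/(-98267 + 13885) = 1/(-84382) = -1/84382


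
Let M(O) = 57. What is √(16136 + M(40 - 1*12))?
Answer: √16193 ≈ 127.25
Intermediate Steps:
√(16136 + M(40 - 1*12)) = √(16136 + 57) = √16193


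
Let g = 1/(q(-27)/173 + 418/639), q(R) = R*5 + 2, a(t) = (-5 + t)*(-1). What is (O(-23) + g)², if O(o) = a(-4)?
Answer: 12320100/160604929 ≈ 0.076711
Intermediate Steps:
a(t) = 5 - t
q(R) = 2 + 5*R (q(R) = 5*R + 2 = 2 + 5*R)
O(o) = 9 (O(o) = 5 - 1*(-4) = 5 + 4 = 9)
g = -110547/12673 (g = 1/((2 + 5*(-27))/173 + 418/639) = 1/((2 - 135)*(1/173) + 418*(1/639)) = 1/(-133*1/173 + 418/639) = 1/(-133/173 + 418/639) = 1/(-12673/110547) = -110547/12673 ≈ -8.7230)
(O(-23) + g)² = (9 - 110547/12673)² = (3510/12673)² = 12320100/160604929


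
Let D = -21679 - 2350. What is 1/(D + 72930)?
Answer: 1/48901 ≈ 2.0449e-5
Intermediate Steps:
D = -24029
1/(D + 72930) = 1/(-24029 + 72930) = 1/48901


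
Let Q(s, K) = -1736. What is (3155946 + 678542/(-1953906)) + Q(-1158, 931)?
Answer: 3081514582859/976953 ≈ 3.1542e+6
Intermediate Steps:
(3155946 + 678542/(-1953906)) + Q(-1158, 931) = (3155946 + 678542/(-1953906)) - 1736 = (3155946 + 678542*(-1/1953906)) - 1736 = (3155946 - 339271/976953) - 1736 = 3083210573267/976953 - 1736 = 3081514582859/976953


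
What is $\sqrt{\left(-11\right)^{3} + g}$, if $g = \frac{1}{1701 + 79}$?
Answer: $\frac{i \sqrt{1054284655}}{890} \approx 36.483 i$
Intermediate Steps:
$g = \frac{1}{1780} \approx 0.0005618$
$\sqrt{\left(-11\right)^{3} + g} = \sqrt{\left(-11\right)^{3} + \frac{1}{1780}} = \sqrt{-1331 + \frac{1}{1780}} = \sqrt{- \frac{2369179}{1780}} = \frac{i \sqrt{1054284655}}{890}$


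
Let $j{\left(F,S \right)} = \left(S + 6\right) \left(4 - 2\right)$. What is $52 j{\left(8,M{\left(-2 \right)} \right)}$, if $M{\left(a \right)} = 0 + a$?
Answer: $416$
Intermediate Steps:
$M{\left(a \right)} = a$
$j{\left(F,S \right)} = 12 + 2 S$ ($j{\left(F,S \right)} = \left(6 + S\right) 2 = 12 + 2 S$)
$52 j{\left(8,M{\left(-2 \right)} \right)} = 52 \left(12 + 2 \left(-2\right)\right) = 52 \left(12 - 4\right) = 52 \cdot 8 = 416$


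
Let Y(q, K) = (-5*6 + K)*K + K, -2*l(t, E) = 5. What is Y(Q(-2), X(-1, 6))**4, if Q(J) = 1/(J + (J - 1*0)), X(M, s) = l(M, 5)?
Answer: 9845600625/256 ≈ 3.8459e+7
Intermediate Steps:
l(t, E) = -5/2 (l(t, E) = -1/2*5 = -5/2)
X(M, s) = -5/2
Q(J) = 1/(2*J) (Q(J) = 1/(J + (J + 0)) = 1/(J + J) = 1/(2*J))
Y(q, K) = K + K*(-30 + K) (Y(q, K) = (-30 + K)*K + K = K*(-30 + K) + K = K + K*(-30 + K))
Y(Q(-2), X(-1, 6))**4 = (-5*(-29 - 5/2)/2)**4 = (-5/2*(-63/2))**4 = (315/4)**4 = 9845600625/256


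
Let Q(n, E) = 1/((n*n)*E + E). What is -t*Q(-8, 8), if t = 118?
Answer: -59/260 ≈ -0.22692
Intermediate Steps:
Q(n, E) = 1/(E + E*n²) (Q(n, E) = 1/(n²*E + E) = 1/(E*n² + E) = 1/(E + E*n²))
-t*Q(-8, 8) = -118*1/(8*(1 + (-8)²)) = -118*1/(8*(1 + 64)) = -118*(⅛)/65 = -118*(⅛)*(1/65) = -118/520 = -1*59/260 = -59/260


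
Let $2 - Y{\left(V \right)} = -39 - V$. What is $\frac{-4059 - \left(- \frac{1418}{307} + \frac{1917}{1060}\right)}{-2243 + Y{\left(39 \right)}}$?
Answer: $\frac{1319965219}{703883460} \approx 1.8753$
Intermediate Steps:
$Y{\left(V \right)} = 41 + V$ ($Y{\left(V \right)} = 2 - \left(-39 - V\right) = 2 + \left(39 + V\right) = 41 + V$)
$\frac{-4059 - \left(- \frac{1418}{307} + \frac{1917}{1060}\right)}{-2243 + Y{\left(39 \right)}} = \frac{-4059 - \left(- \frac{1418}{307} + \frac{1917}{1060}\right)}{-2243 + \left(41 + 39\right)} = \frac{-4059 - - \frac{914561}{325420}}{-2243 + 80} = \frac{-4059 + \left(\frac{1418}{307} - \frac{1917}{1060}\right)}{-2163} = \left(-4059 + \frac{914561}{325420}\right) \left(- \frac{1}{2163}\right) = \left(- \frac{1319965219}{325420}\right) \left(- \frac{1}{2163}\right) = \frac{1319965219}{703883460}$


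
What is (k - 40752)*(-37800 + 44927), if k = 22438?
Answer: -130523878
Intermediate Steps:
(k - 40752)*(-37800 + 44927) = (22438 - 40752)*(-37800 + 44927) = -18314*7127 = -130523878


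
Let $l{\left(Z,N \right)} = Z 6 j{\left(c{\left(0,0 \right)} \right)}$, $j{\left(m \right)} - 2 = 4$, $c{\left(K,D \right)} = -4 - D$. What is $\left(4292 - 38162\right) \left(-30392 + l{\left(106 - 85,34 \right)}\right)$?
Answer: $1003771320$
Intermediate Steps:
$j{\left(m \right)} = 6$ ($j{\left(m \right)} = 2 + 4 = 6$)
$l{\left(Z,N \right)} = 36 Z$ ($l{\left(Z,N \right)} = Z 6 \cdot 6 = 6 Z 6 = 36 Z$)
$\left(4292 - 38162\right) \left(-30392 + l{\left(106 - 85,34 \right)}\right) = \left(4292 - 38162\right) \left(-30392 + 36 \left(106 - 85\right)\right) = - 33870 \left(-30392 + 36 \left(106 - 85\right)\right) = - 33870 \left(-30392 + 36 \cdot 21\right) = - 33870 \left(-30392 + 756\right) = \left(-33870\right) \left(-29636\right) = 1003771320$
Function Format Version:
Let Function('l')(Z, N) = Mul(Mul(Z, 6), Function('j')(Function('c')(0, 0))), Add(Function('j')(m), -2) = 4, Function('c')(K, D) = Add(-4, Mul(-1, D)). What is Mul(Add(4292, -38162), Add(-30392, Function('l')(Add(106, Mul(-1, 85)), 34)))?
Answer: 1003771320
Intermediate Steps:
Function('j')(m) = 6 (Function('j')(m) = Add(2, 4) = 6)
Function('l')(Z, N) = Mul(36, Z) (Function('l')(Z, N) = Mul(Mul(Z, 6), 6) = Mul(Mul(6, Z), 6) = Mul(36, Z))
Mul(Add(4292, -38162), Add(-30392, Function('l')(Add(106, Mul(-1, 85)), 34))) = Mul(Add(4292, -38162), Add(-30392, Mul(36, Add(106, Mul(-1, 85))))) = Mul(-33870, Add(-30392, Mul(36, Add(106, -85)))) = Mul(-33870, Add(-30392, Mul(36, 21))) = Mul(-33870, Add(-30392, 756)) = Mul(-33870, -29636) = 1003771320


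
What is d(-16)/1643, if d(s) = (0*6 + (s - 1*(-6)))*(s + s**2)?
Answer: -2400/1643 ≈ -1.4607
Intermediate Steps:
d(s) = (6 + s)*(s + s**2) (d(s) = (0 + (s + 6))*(s + s**2) = (0 + (6 + s))*(s + s**2) = (6 + s)*(s + s**2))
d(-16)/1643 = -16*(6 + (-16)**2 + 7*(-16))/1643 = -16*(6 + 256 - 112)*(1/1643) = -16*150*(1/1643) = -2400*1/1643 = -2400/1643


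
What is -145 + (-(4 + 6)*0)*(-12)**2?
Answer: -145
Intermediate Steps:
-145 + (-(4 + 6)*0)*(-12)**2 = -145 + (-1*10*0)*144 = -145 - 10*0*144 = -145 + 0*144 = -145 + 0 = -145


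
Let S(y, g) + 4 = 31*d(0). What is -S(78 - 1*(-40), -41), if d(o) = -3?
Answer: 97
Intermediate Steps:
S(y, g) = -97 (S(y, g) = -4 + 31*(-3) = -4 - 93 = -97)
-S(78 - 1*(-40), -41) = -1*(-97) = 97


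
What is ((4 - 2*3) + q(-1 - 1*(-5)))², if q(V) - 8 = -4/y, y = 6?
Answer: 256/9 ≈ 28.444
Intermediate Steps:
q(V) = 22/3 (q(V) = 8 - 4/6 = 8 - 4*⅙ = 8 - ⅔ = 22/3)
((4 - 2*3) + q(-1 - 1*(-5)))² = ((4 - 2*3) + 22/3)² = ((4 - 6) + 22/3)² = (-2 + 22/3)² = (16/3)² = 256/9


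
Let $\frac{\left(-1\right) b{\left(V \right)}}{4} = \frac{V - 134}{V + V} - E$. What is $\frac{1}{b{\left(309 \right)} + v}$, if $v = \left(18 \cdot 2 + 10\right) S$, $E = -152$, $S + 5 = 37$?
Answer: $\frac{309}{266626} \approx 0.0011589$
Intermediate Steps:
$S = 32$ ($S = -5 + 37 = 32$)
$v = 1472$ ($v = \left(18 \cdot 2 + 10\right) 32 = \left(36 + 10\right) 32 = 46 \cdot 32 = 1472$)
$b{\left(V \right)} = -608 - \frac{2 \left(-134 + V\right)}{V}$ ($b{\left(V \right)} = - 4 \left(\frac{V - 134}{V + V} - -152\right) = - 4 \left(\frac{-134 + V}{2 V} + 152\right) = - 4 \left(152 + \frac{-134 + V}{2 V}\right) = -608 - \frac{2 \left(-134 + V\right)}{V}$)
$\frac{1}{b{\left(309 \right)} + v} = \frac{1}{\left(-610 + \frac{268}{309}\right) + 1472} = \frac{1}{- \frac{188222}{309} + 1472} = \frac{1}{\frac{266626}{309}} = \frac{309}{266626}$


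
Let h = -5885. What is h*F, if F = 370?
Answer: -2177450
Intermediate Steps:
h*F = -5885*370 = -2177450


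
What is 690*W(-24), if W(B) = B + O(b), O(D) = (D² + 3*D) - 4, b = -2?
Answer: -20700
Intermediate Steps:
O(D) = -4 + D² + 3*D
W(B) = -6 + B (W(B) = B + (-4 + (-2)² + 3*(-2)) = B + (-4 + 4 - 6) = B - 6 = -6 + B)
690*W(-24) = 690*(-6 - 24) = 690*(-30) = -20700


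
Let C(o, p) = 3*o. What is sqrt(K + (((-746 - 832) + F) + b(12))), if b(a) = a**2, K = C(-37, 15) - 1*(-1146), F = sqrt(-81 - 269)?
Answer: sqrt(-399 + 5*I*sqrt(14)) ≈ 0.4682 + 19.98*I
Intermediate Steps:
F = 5*I*sqrt(14) (F = sqrt(-350) = 5*I*sqrt(14) ≈ 18.708*I)
K = 1035 (K = 3*(-37) - 1*(-1146) = -111 + 1146 = 1035)
sqrt(K + (((-746 - 832) + F) + b(12))) = sqrt(1035 + (((-746 - 832) + 5*I*sqrt(14)) + 12**2)) = sqrt(1035 + ((-1578 + 5*I*sqrt(14)) + 144)) = sqrt(1035 + (-1434 + 5*I*sqrt(14))) = sqrt(-399 + 5*I*sqrt(14))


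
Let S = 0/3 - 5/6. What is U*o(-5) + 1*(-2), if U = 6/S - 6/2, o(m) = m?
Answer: 49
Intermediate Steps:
S = -⅚ (S = 0*(⅓) - 5*⅙ = 0 - ⅚ = -⅚ ≈ -0.83333)
U = -51/5 (U = 6/(-⅚) - 6/2 = 6*(-6/5) - 6*½ = -36/5 - 3 = -51/5 ≈ -10.200)
U*o(-5) + 1*(-2) = -51/5*(-5) + 1*(-2) = 51 - 2 = 49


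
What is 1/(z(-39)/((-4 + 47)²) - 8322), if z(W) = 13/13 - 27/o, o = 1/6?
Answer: -1849/15387539 ≈ -0.00012016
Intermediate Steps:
o = ⅙ ≈ 0.16667
z(W) = -161 (z(W) = 13/13 - 27/⅙ = 13*(1/13) - 27*6 = 1 - 162 = -161)
1/(z(-39)/((-4 + 47)²) - 8322) = 1/(-161/(-4 + 47)² - 8322) = 1/(-161/(43²) - 8322) = 1/(-161/1849 - 8322) = 1/(-15387539/1849) = -1849/15387539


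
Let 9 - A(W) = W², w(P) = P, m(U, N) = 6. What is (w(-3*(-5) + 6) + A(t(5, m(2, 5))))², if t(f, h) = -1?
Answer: 841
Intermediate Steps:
A(W) = 9 - W²
(w(-3*(-5) + 6) + A(t(5, m(2, 5))))² = ((-3*(-5) + 6) + (9 - 1*(-1)²))² = ((15 + 6) + (9 - 1*1))² = (21 + (9 - 1))² = (21 + 8)² = 29² = 841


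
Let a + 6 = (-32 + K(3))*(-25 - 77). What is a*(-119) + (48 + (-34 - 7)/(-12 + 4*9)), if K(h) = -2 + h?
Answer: -9012425/24 ≈ -3.7552e+5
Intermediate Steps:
a = 3156 (a = -6 + (-32 + (-2 + 3))*(-25 - 77) = -6 + (-32 + 1)*(-102) = -6 - 31*(-102) = -6 + 3162 = 3156)
a*(-119) + (48 + (-34 - 7)/(-12 + 4*9)) = 3156*(-119) + (48 + (-34 - 7)/(-12 + 4*9)) = -375564 + (48 - 41/(-12 + 36)) = -375564 + (48 - 41/24) = -375564 + 1111/24 = -9012425/24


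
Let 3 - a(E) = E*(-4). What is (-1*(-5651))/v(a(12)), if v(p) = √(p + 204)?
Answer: 5651*√255/255 ≈ 353.88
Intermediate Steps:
a(E) = 3 + 4*E (a(E) = 3 - E*(-4) = 3 - (-4)*E = 3 + 4*E)
v(p) = √(204 + p)
(-1*(-5651))/v(a(12)) = (-1*(-5651))/(√(204 + (3 + 4*12))) = 5651/(√(204 + (3 + 48))) = 5651/(√(204 + 51)) = 5651/(√255) = 5651*(√255/255) = 5651*√255/255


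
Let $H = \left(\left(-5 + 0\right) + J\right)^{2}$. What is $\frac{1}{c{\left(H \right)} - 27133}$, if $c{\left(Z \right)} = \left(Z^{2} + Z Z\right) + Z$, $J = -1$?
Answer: $- \frac{1}{24505} \approx -4.0808 \cdot 10^{-5}$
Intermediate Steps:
$H = 36$ ($H = \left(\left(-5 + 0\right) - 1\right)^{2} = \left(-5 - 1\right)^{2} = \left(-6\right)^{2} = 36$)
$c{\left(Z \right)} = Z + 2 Z^{2}$ ($c{\left(Z \right)} = \left(Z^{2} + Z^{2}\right) + Z = 2 Z^{2} + Z = Z + 2 Z^{2}$)
$\frac{1}{c{\left(H \right)} - 27133} = \frac{1}{36 \left(1 + 2 \cdot 36\right) - 27133} = \frac{1}{36 \left(1 + 72\right) - 27133} = \frac{1}{36 \cdot 73 - 27133} = \frac{1}{2628 - 27133} = \frac{1}{-24505} = - \frac{1}{24505}$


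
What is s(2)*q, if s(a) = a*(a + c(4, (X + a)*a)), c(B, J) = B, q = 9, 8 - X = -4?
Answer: 108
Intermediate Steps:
X = 12 (X = 8 - 1*(-4) = 8 + 4 = 12)
s(a) = a*(4 + a) (s(a) = a*(a + 4) = a*(4 + a))
s(2)*q = (2*(4 + 2))*9 = (2*6)*9 = 12*9 = 108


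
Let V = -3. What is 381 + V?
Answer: 378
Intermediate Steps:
381 + V = 381 - 3 = 378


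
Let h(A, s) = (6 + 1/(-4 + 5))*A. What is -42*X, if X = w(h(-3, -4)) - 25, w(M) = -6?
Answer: 1302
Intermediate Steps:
h(A, s) = 7*A (h(A, s) = (6 + 1/1)*A = (6 + 1)*A = 7*A)
X = -31 (X = -6 - 25 = -31)
-42*X = -42*(-31) = 1302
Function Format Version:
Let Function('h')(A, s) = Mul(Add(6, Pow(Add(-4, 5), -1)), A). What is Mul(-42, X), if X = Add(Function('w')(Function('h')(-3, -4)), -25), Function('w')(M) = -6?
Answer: 1302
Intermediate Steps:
Function('h')(A, s) = Mul(7, A) (Function('h')(A, s) = Mul(Add(6, Pow(1, -1)), A) = Mul(Add(6, 1), A) = Mul(7, A))
X = -31 (X = Add(-6, -25) = -31)
Mul(-42, X) = Mul(-42, -31) = 1302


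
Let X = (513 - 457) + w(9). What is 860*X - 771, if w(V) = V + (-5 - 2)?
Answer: 49109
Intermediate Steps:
w(V) = -7 + V (w(V) = V - 7 = -7 + V)
X = 58 (X = (513 - 457) + (-7 + 9) = 56 + 2 = 58)
860*X - 771 = 860*58 - 771 = 49880 - 771 = 49109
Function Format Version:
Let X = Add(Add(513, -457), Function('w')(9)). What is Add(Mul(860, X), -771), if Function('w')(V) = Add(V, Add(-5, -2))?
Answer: 49109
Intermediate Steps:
Function('w')(V) = Add(-7, V) (Function('w')(V) = Add(V, -7) = Add(-7, V))
X = 58 (X = Add(Add(513, -457), Add(-7, 9)) = Add(56, 2) = 58)
Add(Mul(860, X), -771) = Add(Mul(860, 58), -771) = Add(49880, -771) = 49109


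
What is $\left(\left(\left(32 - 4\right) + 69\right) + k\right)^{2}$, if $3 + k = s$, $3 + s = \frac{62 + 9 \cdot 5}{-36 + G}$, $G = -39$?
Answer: $\frac{45131524}{5625} \approx 8023.4$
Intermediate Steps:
$s = - \frac{332}{75}$ ($s = -3 + \frac{62 + 9 \cdot 5}{-36 - 39} = -3 + \frac{62 + 45}{-75} = -3 + 107 \left(- \frac{1}{75}\right) = -3 - \frac{107}{75} = - \frac{332}{75} \approx -4.4267$)
$k = - \frac{557}{75}$ ($k = -3 - \frac{332}{75} = - \frac{557}{75} \approx -7.4267$)
$\left(\left(\left(32 - 4\right) + 69\right) + k\right)^{2} = \left(\left(\left(32 - 4\right) + 69\right) - \frac{557}{75}\right)^{2} = \left(\left(28 + 69\right) - \frac{557}{75}\right)^{2} = \left(97 - \frac{557}{75}\right)^{2} = \left(\frac{6718}{75}\right)^{2} = \frac{45131524}{5625}$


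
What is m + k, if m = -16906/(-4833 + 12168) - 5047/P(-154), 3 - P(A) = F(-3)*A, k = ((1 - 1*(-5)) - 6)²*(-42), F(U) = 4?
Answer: -47484559/4540365 ≈ -10.458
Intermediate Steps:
k = 0 (k = ((1 + 5) - 6)²*(-42) = (6 - 6)²*(-42) = 0²*(-42) = 0*(-42) = 0)
P(A) = 3 - 4*A
m = -47484559/4540365 (m = -16906/(-4833 + 12168) - 5047/(3 - 4*(-154)) = -16906/7335 - 5047/(3 + 616) = -16906*1/7335 - 5047/619 = -16906/7335 - 5047*1/619 = -16906/7335 - 5047/619 = -47484559/4540365 ≈ -10.458)
m + k = -47484559/4540365 + 0 = -47484559/4540365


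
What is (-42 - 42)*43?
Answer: -3612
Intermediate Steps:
(-42 - 42)*43 = -84*43 = -3612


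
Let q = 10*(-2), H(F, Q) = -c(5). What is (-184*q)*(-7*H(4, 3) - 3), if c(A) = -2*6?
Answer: -320160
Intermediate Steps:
c(A) = -12
H(F, Q) = 12 (H(F, Q) = -1*(-12) = 12)
q = -20
(-184*q)*(-7*H(4, 3) - 3) = (-184*(-20))*(-7*12 - 3) = 3680*(-84 - 3) = 3680*(-87) = -320160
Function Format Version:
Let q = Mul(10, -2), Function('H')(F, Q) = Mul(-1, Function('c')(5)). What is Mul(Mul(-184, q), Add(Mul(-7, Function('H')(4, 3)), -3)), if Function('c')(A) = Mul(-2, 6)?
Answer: -320160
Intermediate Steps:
Function('c')(A) = -12
Function('H')(F, Q) = 12 (Function('H')(F, Q) = Mul(-1, -12) = 12)
q = -20
Mul(Mul(-184, q), Add(Mul(-7, Function('H')(4, 3)), -3)) = Mul(Mul(-184, -20), Add(Mul(-7, 12), -3)) = Mul(3680, Add(-84, -3)) = Mul(3680, -87) = -320160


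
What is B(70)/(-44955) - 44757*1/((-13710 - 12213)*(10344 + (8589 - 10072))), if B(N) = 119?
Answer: -8440896574/3442109989455 ≈ -0.0024522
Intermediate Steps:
B(70)/(-44955) - 44757*1/((-13710 - 12213)*(10344 + (8589 - 10072))) = 119/(-44955) - 44757*1/((-13710 - 12213)*(10344 + (8589 - 10072))) = 119*(-1/44955) - 44757*(-1/(25923*(10344 - 1483))) = -119/44955 - 44757/((-25923*8861)) = -119/44955 - 44757/(-229703703) = -119/44955 - 44757*(-1/229703703) = -119/44955 + 14919/76567901 = -8440896574/3442109989455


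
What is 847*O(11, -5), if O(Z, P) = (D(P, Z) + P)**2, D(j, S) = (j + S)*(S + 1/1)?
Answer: 3802183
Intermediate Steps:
D(j, S) = (1 + S)*(S + j) (D(j, S) = (S + j)*(S + 1) = (S + j)*(1 + S) = (1 + S)*(S + j))
O(Z, P) = (Z + Z**2 + 2*P + P*Z)**2 (O(Z, P) = ((Z + P + Z**2 + Z*P) + P)**2 = ((Z + P + Z**2 + P*Z) + P)**2 = ((P + Z + Z**2 + P*Z) + P)**2 = (Z + Z**2 + 2*P + P*Z)**2)
847*O(11, -5) = 847*(11 + 11**2 + 2*(-5) - 5*11)**2 = 847*(11 + 121 - 10 - 55)**2 = 847*67**2 = 847*4489 = 3802183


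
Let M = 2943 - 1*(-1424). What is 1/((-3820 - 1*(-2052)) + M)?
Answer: 1/2599 ≈ 0.00038476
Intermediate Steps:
M = 4367 (M = 2943 + 1424 = 4367)
1/((-3820 - 1*(-2052)) + M) = 1/((-3820 - 1*(-2052)) + 4367) = 1/((-3820 + 2052) + 4367) = 1/(-1768 + 4367) = 1/2599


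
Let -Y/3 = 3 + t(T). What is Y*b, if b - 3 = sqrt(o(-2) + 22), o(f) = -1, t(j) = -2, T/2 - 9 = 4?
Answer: -9 - 3*sqrt(21) ≈ -22.748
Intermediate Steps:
T = 26 (T = 18 + 2*4 = 18 + 8 = 26)
Y = -3 (Y = -3*(3 - 2) = -3*1 = -3)
b = 3 + sqrt(21) (b = 3 + sqrt(-1 + 22) = 3 + sqrt(21) ≈ 7.5826)
Y*b = -3*(3 + sqrt(21)) = -9 - 3*sqrt(21)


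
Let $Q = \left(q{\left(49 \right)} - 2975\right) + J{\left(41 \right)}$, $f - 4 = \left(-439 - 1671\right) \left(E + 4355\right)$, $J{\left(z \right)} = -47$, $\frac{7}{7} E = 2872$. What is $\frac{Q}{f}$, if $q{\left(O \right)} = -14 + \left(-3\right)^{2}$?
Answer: $\frac{3027}{15248966} \approx 0.00019851$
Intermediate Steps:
$E = 2872$
$f = -15248966$ ($f = 4 + \left(-439 - 1671\right) \left(2872 + 4355\right) = 4 - 15248970 = -15248966$)
$q{\left(O \right)} = -5$ ($q{\left(O \right)} = -14 + 9 = -5$)
$Q = -3027$ ($Q = \left(-5 - 2975\right) - 47 = -2980 - 47 = -3027$)
$\frac{Q}{f} = - \frac{3027}{-15248966} = \left(-3027\right) \left(- \frac{1}{15248966}\right) = \frac{3027}{15248966}$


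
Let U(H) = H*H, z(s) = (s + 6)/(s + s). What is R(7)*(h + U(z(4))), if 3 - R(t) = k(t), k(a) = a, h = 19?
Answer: -329/4 ≈ -82.250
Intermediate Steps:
z(s) = (6 + s)/(2*s) (z(s) = (6 + s)/((2*s)) = (6 + s)*(1/(2*s)) = (6 + s)/(2*s))
U(H) = H**2
R(t) = 3 - t
R(7)*(h + U(z(4))) = (3 - 1*7)*(19 + ((1/2)*(6 + 4)/4)**2) = (3 - 7)*(19 + ((1/2)*(1/4)*10)**2) = -4*(19 + (5/4)**2) = -4*(19 + 25/16) = -4*329/16 = -329/4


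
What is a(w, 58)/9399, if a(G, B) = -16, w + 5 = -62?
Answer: -16/9399 ≈ -0.0017023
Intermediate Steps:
w = -67 (w = -5 - 62 = -67)
a(w, 58)/9399 = -16/9399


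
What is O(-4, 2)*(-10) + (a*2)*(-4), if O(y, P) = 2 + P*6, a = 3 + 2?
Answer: -180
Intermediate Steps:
a = 5
O(y, P) = 2 + 6*P
O(-4, 2)*(-10) + (a*2)*(-4) = (2 + 6*2)*(-10) + (5*2)*(-4) = (2 + 12)*(-10) + 10*(-4) = 14*(-10) - 40 = -140 - 40 = -180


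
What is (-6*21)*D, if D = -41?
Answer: 5166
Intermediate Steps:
(-6*21)*D = -6*21*(-41) = -126*(-41) = 5166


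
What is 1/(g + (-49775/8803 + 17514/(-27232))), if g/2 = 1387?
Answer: 119861648/331741387281 ≈ 0.00036131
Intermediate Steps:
g = 2774 (g = 2*1387 = 2774)
1/(g + (-49775/8803 + 17514/(-27232))) = 1/(2774 + (-49775/8803 + 17514/(-27232))) = 1/(2774 + (-49775*1/8803 + 17514*(-1/27232))) = 1/(2774 + (-49775/8803 - 8757/13616)) = 1/(2774 - 754824271/119861648) = 1/(331741387281/119861648) = 119861648/331741387281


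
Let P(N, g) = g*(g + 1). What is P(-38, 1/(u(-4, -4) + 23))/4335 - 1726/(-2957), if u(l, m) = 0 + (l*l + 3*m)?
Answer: 5454613886/9344755755 ≈ 0.58371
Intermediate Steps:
u(l, m) = l² + 3*m (u(l, m) = 0 + (l² + 3*m) = l² + 3*m)
P(N, g) = g*(1 + g)
P(-38, 1/(u(-4, -4) + 23))/4335 - 1726/(-2957) = ((1 + 1/(((-4)² + 3*(-4)) + 23))/(((-4)² + 3*(-4)) + 23))/4335 - 1726/(-2957) = ((1 + 1/((16 - 12) + 23))/((16 - 12) + 23))*(1/4335) - 1726*(-1/2957) = ((1 + 1/(4 + 23))/(4 + 23))*(1/4335) + 1726/2957 = ((1 + 1/27)/27)*(1/4335) + 1726/2957 = ((1/27)*(28/27))*(1/4335) + 1726/2957 = (28/729)*(1/4335) + 1726/2957 = 28/3160215 + 1726/2957 = 5454613886/9344755755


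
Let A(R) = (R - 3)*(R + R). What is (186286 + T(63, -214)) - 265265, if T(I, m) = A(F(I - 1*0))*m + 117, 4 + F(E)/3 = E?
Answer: -13260406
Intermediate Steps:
F(E) = -12 + 3*E
A(R) = 2*R*(-3 + R) (A(R) = (-3 + R)*(2*R) = 2*R*(-3 + R))
T(I, m) = 117 + 2*m*(-15 + 3*I)*(-12 + 3*I) (T(I, m) = (2*(-12 + 3*(I - 1*0))*(-3 + (-12 + 3*(I - 1*0))))*m + 117 = (2*(-12 + 3*(I + 0))*(-3 + (-12 + 3*(I + 0))))*m + 117 = (2*(-12 + 3*I)*(-3 + (-12 + 3*I)))*m + 117 = (2*(-12 + 3*I)*(-15 + 3*I))*m + 117 = (2*(-15 + 3*I)*(-12 + 3*I))*m + 117 = 2*m*(-15 + 3*I)*(-12 + 3*I) + 117 = 117 + 2*m*(-15 + 3*I)*(-12 + 3*I))
(186286 + T(63, -214)) - 265265 = (186286 + (117 + 18*(-214)*(-5 + 63)*(-4 + 63))) - 265265 = (186286 + (117 + 18*(-214)*58*59)) - 265265 = (186286 + (117 - 13181544)) - 265265 = (186286 - 13181427) - 265265 = -12995141 - 265265 = -13260406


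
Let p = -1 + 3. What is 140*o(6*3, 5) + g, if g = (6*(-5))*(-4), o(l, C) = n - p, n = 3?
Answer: 260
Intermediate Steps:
p = 2
o(l, C) = 1 (o(l, C) = 3 - 1*2 = 3 - 2 = 1)
g = 120 (g = -30*(-4) = 120)
140*o(6*3, 5) + g = 140*1 + 120 = 140 + 120 = 260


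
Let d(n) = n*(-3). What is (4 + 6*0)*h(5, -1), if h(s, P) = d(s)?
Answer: -60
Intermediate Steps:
d(n) = -3*n
h(s, P) = -3*s
(4 + 6*0)*h(5, -1) = (4 + 6*0)*(-3*5) = (4 + 0)*(-15) = 4*(-15) = -60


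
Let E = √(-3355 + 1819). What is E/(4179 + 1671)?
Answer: 8*I*√6/2925 ≈ 0.0066995*I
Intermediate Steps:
E = 16*I*√6 (E = √(-1536) = 16*I*√6 ≈ 39.192*I)
E/(4179 + 1671) = (16*I*√6)/(4179 + 1671) = (16*I*√6)/5850 = (16*I*√6)*(1/5850) = 8*I*√6/2925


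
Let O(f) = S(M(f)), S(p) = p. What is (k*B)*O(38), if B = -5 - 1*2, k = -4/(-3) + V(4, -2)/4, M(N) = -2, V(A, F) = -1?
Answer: 91/6 ≈ 15.167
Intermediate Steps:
O(f) = -2
k = 13/12 (k = -4/(-3) - 1/4 = -4*(-⅓) - 1*¼ = 4/3 - ¼ = 13/12 ≈ 1.0833)
B = -7 (B = -5 - 2 = -7)
(k*B)*O(38) = ((13/12)*(-7))*(-2) = -91/12*(-2) = 91/6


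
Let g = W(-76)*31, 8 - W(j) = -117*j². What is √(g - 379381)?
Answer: √20570419 ≈ 4535.5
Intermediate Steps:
W(j) = 8 + 117*j² (W(j) = 8 - (-117)*j² = 8 + 117*j²)
g = 20949800 (g = (8 + 117*(-76)²)*31 = (8 + 117*5776)*31 = (8 + 675792)*31 = 675800*31 = 20949800)
√(g - 379381) = √(20949800 - 379381) = √20570419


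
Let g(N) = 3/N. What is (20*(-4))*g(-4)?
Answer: 60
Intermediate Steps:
(20*(-4))*g(-4) = (20*(-4))*(3/(-4)) = -240*(-1)/4 = -80*(-3/4) = 60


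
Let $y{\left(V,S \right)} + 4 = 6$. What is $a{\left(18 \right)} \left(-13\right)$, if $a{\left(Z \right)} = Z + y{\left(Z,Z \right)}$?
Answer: $-260$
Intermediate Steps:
$y{\left(V,S \right)} = 2$ ($y{\left(V,S \right)} = -4 + 6 = 2$)
$a{\left(Z \right)} = 2 + Z$ ($a{\left(Z \right)} = Z + 2 = 2 + Z$)
$a{\left(18 \right)} \left(-13\right) = \left(2 + 18\right) \left(-13\right) = 20 \left(-13\right) = -260$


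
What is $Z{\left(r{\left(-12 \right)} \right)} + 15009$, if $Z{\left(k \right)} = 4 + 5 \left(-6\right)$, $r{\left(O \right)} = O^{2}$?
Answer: $14983$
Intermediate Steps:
$Z{\left(k \right)} = -26$ ($Z{\left(k \right)} = 4 - 30 = -26$)
$Z{\left(r{\left(-12 \right)} \right)} + 15009 = -26 + 15009 = 14983$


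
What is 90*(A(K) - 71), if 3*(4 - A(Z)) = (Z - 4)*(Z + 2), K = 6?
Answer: -6510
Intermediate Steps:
A(Z) = 4 - (-4 + Z)*(2 + Z)/3 (A(Z) = 4 - (Z - 4)*(Z + 2)/3 = 4 - (-4 + Z)*(2 + Z)/3)
90*(A(K) - 71) = 90*((20/3 - ⅓*6² + (⅔)*6) - 71) = 90*((20/3 - ⅓*36 + 4) - 71) = 90*((20/3 - 12 + 4) - 71) = 90*(-4/3 - 71) = 90*(-217/3) = -6510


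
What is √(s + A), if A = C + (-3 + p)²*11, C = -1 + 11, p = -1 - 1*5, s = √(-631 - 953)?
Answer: √(901 + 12*I*√11) ≈ 30.024 + 0.6628*I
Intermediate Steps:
s = 12*I*√11 (s = √(-1584) = 12*I*√11 ≈ 39.799*I)
p = -6 (p = -1 - 5 = -6)
C = 10
A = 901 (A = 10 + (-3 - 6)²*11 = 10 + (-9)²*11 = 10 + 81*11 = 10 + 891 = 901)
√(s + A) = √(12*I*√11 + 901) = √(901 + 12*I*√11)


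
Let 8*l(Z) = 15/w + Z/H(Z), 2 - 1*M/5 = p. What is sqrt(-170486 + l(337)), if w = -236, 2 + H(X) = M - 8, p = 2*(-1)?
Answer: 3*I*sqrt(105501711990)/2360 ≈ 412.89*I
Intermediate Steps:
p = -2
M = 20 (M = 10 - 5*(-2) = 10 + 10 = 20)
H(X) = 10 (H(X) = -2 + (20 - 8) = -2 + 12 = 10)
l(Z) = -15/1888 + Z/80 (l(Z) = (15/(-236) + Z/10)/8 = (15*(-1/236) + Z*(1/10))/8 = (-15/236 + Z/10)/8 = -15/1888 + Z/80)
sqrt(-170486 + l(337)) = sqrt(-170486 + (-15/1888 + (1/80)*337)) = sqrt(-170486 + (-15/1888 + 337/80)) = sqrt(-170486 + 39691/9440) = sqrt(-1609348149/9440) = 3*I*sqrt(105501711990)/2360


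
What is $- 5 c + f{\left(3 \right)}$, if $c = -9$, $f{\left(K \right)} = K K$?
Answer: $54$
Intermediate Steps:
$f{\left(K \right)} = K^{2}$
$- 5 c + f{\left(3 \right)} = \left(-5\right) \left(-9\right) + 3^{2} = 45 + 9 = 54$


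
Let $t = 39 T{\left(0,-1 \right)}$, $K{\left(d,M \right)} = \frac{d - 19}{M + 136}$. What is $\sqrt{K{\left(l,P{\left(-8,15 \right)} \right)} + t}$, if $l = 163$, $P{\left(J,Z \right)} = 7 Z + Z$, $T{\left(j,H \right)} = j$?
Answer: $\frac{3}{4} \approx 0.75$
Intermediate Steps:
$P{\left(J,Z \right)} = 8 Z$
$K{\left(d,M \right)} = \frac{-19 + d}{136 + M}$
$t = 0$ ($t = 39 \cdot 0 = 0$)
$\sqrt{K{\left(l,P{\left(-8,15 \right)} \right)} + t} = \sqrt{\frac{-19 + 163}{136 + 8 \cdot 15} + 0} = \sqrt{\frac{1}{136 + 120} \cdot 144 + 0} = \sqrt{\frac{1}{256} \cdot 144 + 0} = \sqrt{\frac{9}{16} + 0} = \sqrt{\frac{9}{16}} = \frac{3}{4}$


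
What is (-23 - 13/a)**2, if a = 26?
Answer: 2209/4 ≈ 552.25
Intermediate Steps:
(-23 - 13/a)**2 = (-23 - 13/26)**2 = (-23 - 13*1/26)**2 = (-23 - 1/2)**2 = (-47/2)**2 = 2209/4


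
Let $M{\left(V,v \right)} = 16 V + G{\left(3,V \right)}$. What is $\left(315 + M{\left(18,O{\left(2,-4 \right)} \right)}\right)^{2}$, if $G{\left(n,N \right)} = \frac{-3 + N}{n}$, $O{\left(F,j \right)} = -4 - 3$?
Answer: $369664$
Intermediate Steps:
$O{\left(F,j \right)} = -7$ ($O{\left(F,j \right)} = -4 - 3 = -7$)
$G{\left(n,N \right)} = \frac{-3 + N}{n}$
$M{\left(V,v \right)} = -1 + \frac{49 V}{3}$ ($M{\left(V,v \right)} = 16 V + \frac{-3 + V}{3} = 16 V + \left(-1 + \frac{V}{3}\right) = -1 + \frac{49 V}{3}$)
$\left(315 + M{\left(18,O{\left(2,-4 \right)} \right)}\right)^{2} = \left(315 + \left(-1 + \frac{49}{3} \cdot 18\right)\right)^{2} = \left(315 + \left(-1 + 294\right)\right)^{2} = \left(315 + 293\right)^{2} = 608^{2} = 369664$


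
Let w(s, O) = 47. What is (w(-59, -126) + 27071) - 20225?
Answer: 6893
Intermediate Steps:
(w(-59, -126) + 27071) - 20225 = (47 + 27071) - 20225 = 27118 - 20225 = 6893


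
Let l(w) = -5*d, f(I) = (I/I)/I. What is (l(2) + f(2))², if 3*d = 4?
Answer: 1369/36 ≈ 38.028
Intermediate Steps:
d = 4/3 (d = (⅓)*4 = 4/3 ≈ 1.3333)
f(I) = 1/I
l(w) = -20/3 (l(w) = -5*4/3 = -20/3)
(l(2) + f(2))² = (-20/3 + 1/2)² = (-20/3 + ½)² = (-37/6)² = 1369/36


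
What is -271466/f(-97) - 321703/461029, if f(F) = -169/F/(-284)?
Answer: 265210310176605/5993377 ≈ 4.4251e+7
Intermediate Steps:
f(F) = 169/(284*F) (f(F) = -169/F*(-1/284) = 169/(284*F))
-271466/f(-97) - 321703/461029 = -271466/((169/284)/(-97)) - 321703/461029 = -271466/((169/284)*(-1/97)) - 321703*1/461029 = -271466/(-169/27548) - 321703/461029 = -271466*(-27548/169) - 321703/461029 = 575257336/13 - 321703/461029 = 265210310176605/5993377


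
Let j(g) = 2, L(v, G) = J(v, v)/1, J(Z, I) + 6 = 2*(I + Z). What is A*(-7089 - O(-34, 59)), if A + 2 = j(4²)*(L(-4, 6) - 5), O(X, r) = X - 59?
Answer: 391776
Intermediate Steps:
J(Z, I) = -6 + 2*I + 2*Z (J(Z, I) = -6 + 2*(I + Z) = -6 + (2*I + 2*Z) = -6 + 2*I + 2*Z)
L(v, G) = -6 + 4*v (L(v, G) = (-6 + 2*v + 2*v)/1 = (-6 + 4*v)*1 = -6 + 4*v)
O(X, r) = -59 + X
A = -56 (A = -2 + 2*((-6 + 4*(-4)) - 5) = -2 + 2*((-6 - 16) - 5) = -2 + 2*(-22 - 5) = -2 + 2*(-27) = -2 - 54 = -56)
A*(-7089 - O(-34, 59)) = -56*(-7089 - (-59 - 34)) = -56*(-7089 - 1*(-93)) = -56*(-7089 + 93) = -56*(-6996) = 391776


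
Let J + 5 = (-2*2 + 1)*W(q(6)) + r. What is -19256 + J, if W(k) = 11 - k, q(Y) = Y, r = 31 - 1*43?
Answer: -19288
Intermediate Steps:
r = -12 (r = 31 - 43 = -12)
J = -32 (J = -5 + ((-2*2 + 1)*(11 - 1*6) - 12) = -5 + ((-4 + 1)*(11 - 6) - 12) = -5 + (-3*5 - 12) = -5 + (-15 - 12) = -5 - 27 = -32)
-19256 + J = -19256 - 32 = -19288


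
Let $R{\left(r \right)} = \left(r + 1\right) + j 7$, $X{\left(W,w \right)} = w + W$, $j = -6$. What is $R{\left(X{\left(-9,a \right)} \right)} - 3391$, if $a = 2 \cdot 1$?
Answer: $-3439$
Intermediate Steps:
$a = 2$
$X{\left(W,w \right)} = W + w$
$R{\left(r \right)} = -41 + r$ ($R{\left(r \right)} = \left(r + 1\right) - 42 = \left(1 + r\right) - 42 = -41 + r$)
$R{\left(X{\left(-9,a \right)} \right)} - 3391 = \left(-41 + \left(-9 + 2\right)\right) - 3391 = \left(-41 - 7\right) - 3391 = -48 - 3391 = -3439$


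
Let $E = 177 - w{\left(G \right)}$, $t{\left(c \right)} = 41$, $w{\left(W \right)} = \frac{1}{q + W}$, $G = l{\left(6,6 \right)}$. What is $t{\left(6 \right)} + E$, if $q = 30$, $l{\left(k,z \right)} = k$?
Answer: $\frac{7847}{36} \approx 217.97$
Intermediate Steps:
$G = 6$
$w{\left(W \right)} = \frac{1}{30 + W}$
$E = \frac{6371}{36}$ ($E = 177 - \frac{1}{30 + 6} = 177 - \frac{1}{36} = \frac{6371}{36} \approx 176.97$)
$t{\left(6 \right)} + E = 41 + \frac{6371}{36} = \frac{7847}{36}$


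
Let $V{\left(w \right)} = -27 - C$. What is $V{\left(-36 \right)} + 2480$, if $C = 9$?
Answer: $2444$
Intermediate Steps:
$V{\left(w \right)} = -36$ ($V{\left(w \right)} = -27 - 9 = -36$)
$V{\left(-36 \right)} + 2480 = -36 + 2480 = 2444$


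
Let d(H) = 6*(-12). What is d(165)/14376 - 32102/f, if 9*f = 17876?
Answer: -86557755/5353862 ≈ -16.167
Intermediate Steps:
f = 17876/9 (f = (⅑)*17876 = 17876/9 ≈ 1986.2)
d(H) = -72
d(165)/14376 - 32102/f = -72/14376 - 32102/17876/9 = -72*1/14376 - 32102*9/17876 = -3/599 - 144459/8938 = -86557755/5353862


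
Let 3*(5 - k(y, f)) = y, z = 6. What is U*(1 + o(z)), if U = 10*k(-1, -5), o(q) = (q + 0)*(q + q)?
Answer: 11680/3 ≈ 3893.3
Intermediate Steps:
o(q) = 2*q² (o(q) = q*(2*q) = 2*q²)
k(y, f) = 5 - y/3
U = 160/3 (U = 10*(5 - ⅓*(-1)) = 10*(5 + ⅓) = 10*(16/3) = 160/3 ≈ 53.333)
U*(1 + o(z)) = 160*(1 + 2*6²)/3 = 160*(1 + 2*36)/3 = 160*(1 + 72)/3 = (160/3)*73 = 11680/3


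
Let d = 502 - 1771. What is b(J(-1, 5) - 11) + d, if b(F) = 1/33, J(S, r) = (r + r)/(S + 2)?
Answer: -41876/33 ≈ -1269.0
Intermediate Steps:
J(S, r) = 2*r/(2 + S) (J(S, r) = (2*r)/(2 + S) = 2*r/(2 + S))
b(F) = 1/33
d = -1269
b(J(-1, 5) - 11) + d = 1/33 - 1269 = -41876/33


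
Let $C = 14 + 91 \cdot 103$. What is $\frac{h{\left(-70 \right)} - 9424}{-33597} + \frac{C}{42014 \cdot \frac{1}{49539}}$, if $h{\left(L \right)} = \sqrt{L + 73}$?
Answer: $\frac{2231965713851}{201649194} - \frac{\sqrt{3}}{33597} \approx 11069.0$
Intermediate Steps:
$h{\left(L \right)} = \sqrt{73 + L}$
$C = 9387$ ($C = 14 + 9373 = 9387$)
$\frac{h{\left(-70 \right)} - 9424}{-33597} + \frac{C}{42014 \cdot \frac{1}{49539}} = \frac{\sqrt{73 - 70} - 9424}{-33597} + \frac{9387}{42014 \cdot \frac{1}{49539}} = \left(\sqrt{3} - 9424\right) \left(- \frac{1}{33597}\right) + \frac{9387}{42014 \cdot \frac{1}{49539}} = \left(-9424 + \sqrt{3}\right) \left(- \frac{1}{33597}\right) + \frac{9387}{\frac{6002}{7077}} = \left(\frac{9424}{33597} - \frac{\sqrt{3}}{33597}\right) + 9387 \cdot \frac{7077}{6002} = \left(\frac{9424}{33597} - \frac{\sqrt{3}}{33597}\right) + \frac{66431799}{6002} = \frac{2231965713851}{201649194} - \frac{\sqrt{3}}{33597}$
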